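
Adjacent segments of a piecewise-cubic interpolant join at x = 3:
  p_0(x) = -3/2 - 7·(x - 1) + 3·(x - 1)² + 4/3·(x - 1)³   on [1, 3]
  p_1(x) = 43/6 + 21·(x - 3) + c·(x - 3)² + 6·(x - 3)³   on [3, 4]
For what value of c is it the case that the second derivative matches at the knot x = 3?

p_0''(x) = 6 + 8·(x - 1), so p_0''(3) = 22. On the right, p_1''(3) = 2c, so c = 11.

11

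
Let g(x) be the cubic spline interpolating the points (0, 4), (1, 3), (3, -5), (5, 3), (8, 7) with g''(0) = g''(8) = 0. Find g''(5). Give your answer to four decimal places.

Let m_i = g''(x_i). Step sizes h_i = 1, 2, 2, 3; slopes of the chords Δ_i = (y_(i+1) - y_i)/h_i = -1, -4, 4, 4/3.
  1·m_0 + 6·m_1 + 2·m_2 = 6(Δ_1 - Δ_0) = -18
  2·m_1 + 8·m_2 + 2·m_3 = 6(Δ_2 - Δ_1) = 48
  2·m_2 + 10·m_3 + 3·m_4 = 6(Δ_3 - Δ_2) = -16
Natural end conditions: m_0 = m_4 = 0.
Solving: m_0 = 0, m_1 = -23/4, m_2 = 33/4, m_3 = -13/4, m_4 = 0.

-3.2500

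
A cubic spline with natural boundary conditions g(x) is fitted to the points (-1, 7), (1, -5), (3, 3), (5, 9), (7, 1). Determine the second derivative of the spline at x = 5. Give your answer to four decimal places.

With σ_i denoting the second derivative at x_i, h_i = 2, 2, 2, 2, and Δ_i = (y_(i+1) − y_i)/h_i = -6, 4, 3, -4:
  2·σ_0 + 8·σ_1 + 2·σ_2 = 6(Δ_1 - Δ_0) = 60
  2·σ_1 + 8·σ_2 + 2·σ_3 = 6(Δ_2 - Δ_1) = -6
  2·σ_2 + 8·σ_3 + 2·σ_4 = 6(Δ_3 - Δ_2) = -42
Natural end conditions: σ_0 = σ_4 = 0.
Hence σ_0 = 0, σ_1 = 63/8, σ_2 = -3/2, σ_3 = -39/8, σ_4 = 0.

-4.8750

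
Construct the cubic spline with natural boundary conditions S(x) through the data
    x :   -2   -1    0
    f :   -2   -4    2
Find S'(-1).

Write M_i for S''(x_i). With h_i = 1, 1 and divided differences Δ_i = -2, 6, the continuity of S' gives the tridiagonal system
  1·M_0 + 4·M_1 + 1·M_2 = 6(Δ_1 - Δ_0) = 48
Natural end conditions: M_0 = M_2 = 0.
Hence M_0 = 0, M_1 = 12, M_2 = 0.
On [-1, 0], S'(x) = b_1 + 2c_1·(x + 1) + 3d_1·(x + 1)² with b_1 = Δ_1 - h_1(2M_1 + M_2)/6 = 2, c_1 = M_1/2 = 6, d_1 = (M_2 - M_1)/(6h_1) = -2. So S'(-1) = 2.

2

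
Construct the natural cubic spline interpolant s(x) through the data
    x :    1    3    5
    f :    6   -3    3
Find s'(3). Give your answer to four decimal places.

-0.7500

Write σ_i for s''(x_i). With h_i = 2, 2 and divided differences Δ_i = -9/2, 3, the continuity of s' gives the tridiagonal system
  2·σ_0 + 8·σ_1 + 2·σ_2 = 6(Δ_1 - Δ_0) = 45
Natural end conditions: σ_0 = σ_2 = 0.
Hence σ_0 = 0, σ_1 = 45/8, σ_2 = 0.
On [3, 5], s'(x) = b_1 + 2c_1·(x - 3) + 3d_1·(x - 3)² with b_1 = Δ_1 - h_1(2σ_1 + σ_2)/6 = -3/4, c_1 = σ_1/2 = 45/16, d_1 = (σ_2 - σ_1)/(6h_1) = -15/32. So s'(3) = -3/4.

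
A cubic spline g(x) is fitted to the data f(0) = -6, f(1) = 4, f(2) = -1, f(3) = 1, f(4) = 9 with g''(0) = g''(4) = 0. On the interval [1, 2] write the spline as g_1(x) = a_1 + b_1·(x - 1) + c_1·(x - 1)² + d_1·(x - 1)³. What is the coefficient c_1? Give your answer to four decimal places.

Let M_i = g''(x_i). Step sizes h_i = 1, 1, 1, 1; slopes of the chords Δ_i = (y_(i+1) - y_i)/h_i = 10, -5, 2, 8.
  1·M_0 + 4·M_1 + 1·M_2 = 6(Δ_1 - Δ_0) = -90
  1·M_1 + 4·M_2 + 1·M_3 = 6(Δ_2 - Δ_1) = 42
  1·M_2 + 4·M_3 + 1·M_4 = 6(Δ_3 - Δ_2) = 36
Natural end conditions: M_0 = M_4 = 0.
Solving: M_0 = 0, M_1 = -741/28, M_2 = 111/7, M_3 = 141/28, M_4 = 0.
On [1, 2], with g_1(x) = a_1 + b_1·(x - 1) + c_1·(x - 1)² + d_1·(x - 1)³: c_1 = M_1/2 = -741/56, d_1 = (M_2 - M_1)/(6h_1) = 395/56, b_1 = Δ_1 - h_1(2M_1 + M_2)/6 = 33/28.

-13.2321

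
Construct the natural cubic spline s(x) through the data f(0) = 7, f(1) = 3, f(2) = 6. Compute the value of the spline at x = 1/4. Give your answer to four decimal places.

5.5898

With σ_i denoting the second derivative at x_i, h_i = 1, 1, and Δ_i = (y_(i+1) − y_i)/h_i = -4, 3:
  1·σ_0 + 4·σ_1 + 1·σ_2 = 6(Δ_1 - Δ_0) = 42
Natural end conditions: σ_0 = σ_2 = 0.
Forward elimination and back-substitution give σ_0 = 0, σ_1 = 21/2, σ_2 = 0.
On [0, 1], s(x) = 7 - 23/4·x + 0·x² + 7/4·x³.
With x = 1/4: s(1/4) = 1431/256.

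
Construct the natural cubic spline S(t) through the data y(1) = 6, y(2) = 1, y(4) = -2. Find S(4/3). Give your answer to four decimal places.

With σ_i denoting the second derivative at x_i, h_i = 1, 2, and Δ_i = (y_(i+1) − y_i)/h_i = -5, -3/2:
  1·σ_0 + 6·σ_1 + 2·σ_2 = 6(Δ_1 - Δ_0) = 21
Natural end conditions: σ_0 = σ_2 = 0.
Forward elimination and back-substitution give σ_0 = 0, σ_1 = 7/2, σ_2 = 0.
On [1, 2], S(t) = 6 - 67/12·(t - 1) + 0·(t - 1)² + 7/12·(t - 1)³.
With (t - 1) = 1/3: S(4/3) = 337/81.

4.1605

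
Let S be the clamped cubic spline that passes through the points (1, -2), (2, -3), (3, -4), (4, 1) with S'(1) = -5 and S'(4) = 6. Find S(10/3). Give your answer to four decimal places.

-2.9012

Let σ_i = S''(x_i). Step sizes h_i = 1, 1, 1; slopes of the chords Δ_i = (y_(i+1) - y_i)/h_i = -1, -1, 5.
  1·σ_0 + 4·σ_1 + 1·σ_2 = 6(Δ_1 - Δ_0) = 0
  1·σ_1 + 4·σ_2 + 1·σ_3 = 6(Δ_2 - Δ_1) = 36
Clamped end conditions give two more equations: 2h_0·σ_0 + h_0·σ_1 = 6(Δ_0 - S'(1)) = 24 and h_2·σ_2 + 2h_2·σ_3 = 6(S'(4) - Δ_2) = 6.
Solving: σ_0 = 46/3, σ_1 = -20/3, σ_2 = 34/3, σ_3 = -8/3.
On [3, 4], S(t) = -4 + 5/3·(t - 3) + 17/3·(t - 3)² - 7/3·(t - 3)³.
With (t - 3) = 1/3: S(10/3) = -235/81.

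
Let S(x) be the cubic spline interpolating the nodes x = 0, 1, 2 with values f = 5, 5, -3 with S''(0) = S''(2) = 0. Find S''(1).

-12

Write M_i for S''(x_i). With h_i = 1, 1 and divided differences Δ_i = 0, -8, the continuity of S' gives the tridiagonal system
  1·M_0 + 4·M_1 + 1·M_2 = 6(Δ_1 - Δ_0) = -48
Natural end conditions: M_0 = M_2 = 0.
Hence M_0 = 0, M_1 = -12, M_2 = 0.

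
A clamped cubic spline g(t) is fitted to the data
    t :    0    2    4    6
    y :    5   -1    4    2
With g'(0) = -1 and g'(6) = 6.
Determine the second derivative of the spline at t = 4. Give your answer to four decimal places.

Write σ_i for g''(x_i). With h_i = 2, 2, 2 and divided differences Δ_i = -3, 5/2, -1, the continuity of g' gives the tridiagonal system
  2·σ_0 + 8·σ_1 + 2·σ_2 = 6(Δ_1 - Δ_0) = 33
  2·σ_1 + 8·σ_2 + 2·σ_3 = 6(Δ_2 - Δ_1) = -21
Clamped end conditions give two more equations: 2h_0·σ_0 + h_0·σ_1 = 6(Δ_0 - g'(0)) = -12 and h_2·σ_2 + 2h_2·σ_3 = 6(g'(6) - Δ_2) = 42.
Solving: σ_0 = -209/30, σ_1 = 119/15, σ_2 = -124/15, σ_3 = 439/30.

-8.2667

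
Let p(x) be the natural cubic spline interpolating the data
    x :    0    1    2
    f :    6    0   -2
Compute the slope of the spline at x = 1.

-4

Put m_i = p'' at the i-th knot. Here h = (1, 1) and Δ = (-6, -2), so the interior equations h_(i-1)·m_(i-1) + 2(h_(i-1)+h_i)·m_i + h_i·m_(i+1) = 6(Δ_i − Δ_(i-1)) read
  1·m_0 + 4·m_1 + 1·m_2 = 6(Δ_1 - Δ_0) = 24
Natural end conditions: m_0 = m_2 = 0.
Solving: m_0 = 0, m_1 = 6, m_2 = 0.
On [1, 2], p'(x) = b_1 + 2c_1·(x - 1) + 3d_1·(x - 1)² with b_1 = Δ_1 - h_1(2m_1 + m_2)/6 = -4, c_1 = m_1/2 = 3, d_1 = (m_2 - m_1)/(6h_1) = -1. So p'(1) = -4.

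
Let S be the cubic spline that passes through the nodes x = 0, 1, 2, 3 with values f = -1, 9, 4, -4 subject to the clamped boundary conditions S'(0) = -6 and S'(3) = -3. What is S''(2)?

Put m_i = S'' at the i-th knot. Here h = (1, 1, 1) and Δ = (10, -5, -8), so the interior equations h_(i-1)·m_(i-1) + 2(h_(i-1)+h_i)·m_i + h_i·m_(i+1) = 6(Δ_i − Δ_(i-1)) read
  1·m_0 + 4·m_1 + 1·m_2 = 6(Δ_1 - Δ_0) = -90
  1·m_1 + 4·m_2 + 1·m_3 = 6(Δ_2 - Δ_1) = -18
Clamped end conditions give two more equations: 2h_0·m_0 + h_0·m_1 = 6(Δ_0 - S'(0)) = 96 and h_2·m_2 + 2h_2·m_3 = 6(S'(3) - Δ_2) = 30.
Forward elimination and back-substitution give m_0 = 68, m_1 = -40, m_2 = 2, m_3 = 14.

2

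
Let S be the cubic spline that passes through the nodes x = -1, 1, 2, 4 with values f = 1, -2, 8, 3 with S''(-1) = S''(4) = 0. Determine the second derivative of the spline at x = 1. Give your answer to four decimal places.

13.9714

Write M_i for S''(x_i). With h_i = 2, 1, 2 and divided differences Δ_i = -3/2, 10, -5/2, the continuity of S' gives the tridiagonal system
  2·M_0 + 6·M_1 + 1·M_2 = 6(Δ_1 - Δ_0) = 69
  1·M_1 + 6·M_2 + 2·M_3 = 6(Δ_2 - Δ_1) = -75
Natural end conditions: M_0 = M_3 = 0.
Hence M_0 = 0, M_1 = 489/35, M_2 = -519/35, M_3 = 0.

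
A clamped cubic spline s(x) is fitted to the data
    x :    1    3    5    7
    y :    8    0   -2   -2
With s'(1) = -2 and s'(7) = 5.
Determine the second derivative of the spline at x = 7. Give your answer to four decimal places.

8.7333

Write M_i for s''(x_i). With h_i = 2, 2, 2 and divided differences Δ_i = -4, -1, 0, the continuity of s' gives the tridiagonal system
  2·M_0 + 8·M_1 + 2·M_2 = 6(Δ_1 - Δ_0) = 18
  2·M_1 + 8·M_2 + 2·M_3 = 6(Δ_2 - Δ_1) = 6
Clamped end conditions give two more equations: 2h_0·M_0 + h_0·M_1 = 6(Δ_0 - s'(1)) = -12 and h_2·M_2 + 2h_2·M_3 = 6(s'(7) - Δ_2) = 30.
Solving: M_0 = -76/15, M_1 = 62/15, M_2 = -37/15, M_3 = 131/15.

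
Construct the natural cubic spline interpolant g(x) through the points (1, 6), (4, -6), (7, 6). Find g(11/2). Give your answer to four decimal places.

-2.2500

With M_i denoting the second derivative at x_i, h_i = 3, 3, and Δ_i = (y_(i+1) − y_i)/h_i = -4, 4:
  3·M_0 + 12·M_1 + 3·M_2 = 6(Δ_1 - Δ_0) = 48
Natural end conditions: M_0 = M_2 = 0.
Hence M_0 = 0, M_1 = 4, M_2 = 0.
On [4, 7], g(x) = -6 + 0·(x - 4) + 2·(x - 4)² - 2/9·(x - 4)³.
With (x - 4) = 3/2: g(11/2) = -9/4.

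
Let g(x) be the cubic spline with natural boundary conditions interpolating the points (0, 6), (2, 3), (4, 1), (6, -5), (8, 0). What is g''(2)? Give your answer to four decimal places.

1.1250

With M_i denoting the second derivative at x_i, h_i = 2, 2, 2, 2, and Δ_i = (y_(i+1) − y_i)/h_i = -3/2, -1, -3, 5/2:
  2·M_0 + 8·M_1 + 2·M_2 = 6(Δ_1 - Δ_0) = 3
  2·M_1 + 8·M_2 + 2·M_3 = 6(Δ_2 - Δ_1) = -12
  2·M_2 + 8·M_3 + 2·M_4 = 6(Δ_3 - Δ_2) = 33
Natural end conditions: M_0 = M_4 = 0.
Forward elimination and back-substitution give M_0 = 0, M_1 = 9/8, M_2 = -3, M_3 = 39/8, M_4 = 0.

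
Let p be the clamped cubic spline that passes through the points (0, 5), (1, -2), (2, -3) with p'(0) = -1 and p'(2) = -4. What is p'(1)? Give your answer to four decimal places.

-4.7500

Write M_i for p''(x_i). With h_i = 1, 1 and divided differences Δ_i = -7, -1, the continuity of p' gives the tridiagonal system
  1·M_0 + 4·M_1 + 1·M_2 = 6(Δ_1 - Δ_0) = 36
Clamped end conditions give two more equations: 2h_0·M_0 + h_0·M_1 = 6(Δ_0 - p'(0)) = -36 and h_1·M_1 + 2h_1·M_2 = 6(p'(2) - Δ_1) = -18.
Solving the tridiagonal system: M_0 = -57/2, M_1 = 21, M_2 = -39/2.
On [1, 2], p'(x) = b_1 + 2c_1·(x - 1) + 3d_1·(x - 1)² with b_1 = Δ_1 - h_1(2M_1 + M_2)/6 = -19/4, c_1 = M_1/2 = 21/2, d_1 = (M_2 - M_1)/(6h_1) = -27/4. So p'(1) = -19/4.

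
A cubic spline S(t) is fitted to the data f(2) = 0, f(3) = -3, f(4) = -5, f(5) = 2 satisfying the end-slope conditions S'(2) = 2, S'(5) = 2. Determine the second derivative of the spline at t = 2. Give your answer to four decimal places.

-15.2000

Let M_i = S''(x_i). Step sizes h_i = 1, 1, 1; slopes of the chords Δ_i = (y_(i+1) - y_i)/h_i = -3, -2, 7.
  1·M_0 + 4·M_1 + 1·M_2 = 6(Δ_1 - Δ_0) = 6
  1·M_1 + 4·M_2 + 1·M_3 = 6(Δ_2 - Δ_1) = 54
Clamped end conditions give two more equations: 2h_0·M_0 + h_0·M_1 = 6(Δ_0 - S'(2)) = -30 and h_2·M_2 + 2h_2·M_3 = 6(S'(5) - Δ_2) = -30.
Solving the tridiagonal system: M_0 = -76/5, M_1 = 2/5, M_2 = 98/5, M_3 = -124/5.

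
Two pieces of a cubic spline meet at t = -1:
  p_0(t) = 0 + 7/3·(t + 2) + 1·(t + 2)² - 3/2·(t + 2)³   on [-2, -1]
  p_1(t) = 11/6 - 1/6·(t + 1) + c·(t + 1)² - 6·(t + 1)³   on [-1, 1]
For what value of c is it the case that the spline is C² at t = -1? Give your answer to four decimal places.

p_0''(t) = 2 - 9·(t + 2), so p_0''(-1) = -7. On the right, p_1''(-1) = 2c, so c = -7/2.

-3.5000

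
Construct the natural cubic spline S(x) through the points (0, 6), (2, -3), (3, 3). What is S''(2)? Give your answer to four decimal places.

With m_i denoting the second derivative at x_i, h_i = 2, 1, and Δ_i = (y_(i+1) − y_i)/h_i = -9/2, 6:
  2·m_0 + 6·m_1 + 1·m_2 = 6(Δ_1 - Δ_0) = 63
Natural end conditions: m_0 = m_2 = 0.
Hence m_0 = 0, m_1 = 21/2, m_2 = 0.

10.5000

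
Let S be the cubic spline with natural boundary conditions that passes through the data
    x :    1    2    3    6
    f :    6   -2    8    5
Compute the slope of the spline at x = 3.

Put m_i = S'' at the i-th knot. Here h = (1, 1, 3) and Δ = (-8, 10, -1), so the interior equations h_(i-1)·m_(i-1) + 2(h_(i-1)+h_i)·m_i + h_i·m_(i+1) = 6(Δ_i − Δ_(i-1)) read
  1·m_0 + 4·m_1 + 1·m_2 = 6(Δ_1 - Δ_0) = 108
  1·m_1 + 8·m_2 + 3·m_3 = 6(Δ_2 - Δ_1) = -66
Natural end conditions: m_0 = m_3 = 0.
Hence m_0 = 0, m_1 = 30, m_2 = -12, m_3 = 0.
On [3, 6], S'(x) = b_2 + 2c_2·(x - 3) + 3d_2·(x - 3)² with b_2 = Δ_2 - h_2(2m_2 + m_3)/6 = 11, c_2 = m_2/2 = -6, d_2 = (m_3 - m_2)/(6h_2) = 2/3. So S'(3) = 11.

11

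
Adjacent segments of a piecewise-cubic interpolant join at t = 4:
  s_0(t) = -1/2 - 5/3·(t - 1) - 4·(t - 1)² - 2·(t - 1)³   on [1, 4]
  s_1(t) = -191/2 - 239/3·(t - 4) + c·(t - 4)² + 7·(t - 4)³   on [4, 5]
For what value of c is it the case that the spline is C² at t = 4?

-22

s_0''(t) = -8 - 12·(t - 1), so s_0''(4) = -44. On the right, s_1''(4) = 2c, so c = -22.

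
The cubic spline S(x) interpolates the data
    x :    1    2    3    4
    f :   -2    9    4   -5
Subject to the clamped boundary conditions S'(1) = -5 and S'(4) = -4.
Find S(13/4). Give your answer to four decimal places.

1.1406

Write M_i for S''(x_i). With h_i = 1, 1, 1 and divided differences Δ_i = 11, -5, -9, the continuity of S' gives the tridiagonal system
  1·M_0 + 4·M_1 + 1·M_2 = 6(Δ_1 - Δ_0) = -96
  1·M_1 + 4·M_2 + 1·M_3 = 6(Δ_2 - Δ_1) = -24
Clamped end conditions give two more equations: 2h_0·M_0 + h_0·M_1 = 6(Δ_0 - S'(1)) = 96 and h_2·M_2 + 2h_2·M_3 = 6(S'(4) - Δ_2) = 30.
Solving: M_0 = 206/3, M_1 = -124/3, M_2 = 2/3, M_3 = 44/3.
On [3, 4], S(x) = 4 - 35/3·(x - 3) + 1/3·(x - 3)² + 7/3·(x - 3)³.
With (x - 3) = 1/4: S(13/4) = 73/64.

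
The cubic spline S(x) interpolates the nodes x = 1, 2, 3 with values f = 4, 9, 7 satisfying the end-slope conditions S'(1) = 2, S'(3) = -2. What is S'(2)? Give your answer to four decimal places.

With m_i denoting the second derivative at x_i, h_i = 1, 1, and Δ_i = (y_(i+1) − y_i)/h_i = 5, -2:
  1·m_0 + 4·m_1 + 1·m_2 = 6(Δ_1 - Δ_0) = -42
Clamped end conditions give two more equations: 2h_0·m_0 + h_0·m_1 = 6(Δ_0 - S'(1)) = 18 and h_1·m_1 + 2h_1·m_2 = 6(S'(3) - Δ_1) = 0.
Forward elimination and back-substitution give m_0 = 35/2, m_1 = -17, m_2 = 17/2.
On [2, 3], S'(x) = b_1 + 2c_1·(x - 2) + 3d_1·(x - 2)² with b_1 = Δ_1 - h_1(2m_1 + m_2)/6 = 9/4, c_1 = m_1/2 = -17/2, d_1 = (m_2 - m_1)/(6h_1) = 17/4. So S'(2) = 9/4.

2.2500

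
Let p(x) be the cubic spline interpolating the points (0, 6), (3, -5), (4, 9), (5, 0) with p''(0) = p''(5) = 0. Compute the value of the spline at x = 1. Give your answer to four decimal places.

Put M_i = p'' at the i-th knot. Here h = (3, 1, 1) and Δ = (-11/3, 14, -9), so the interior equations h_(i-1)·M_(i-1) + 2(h_(i-1)+h_i)·M_i + h_i·M_(i+1) = 6(Δ_i − Δ_(i-1)) read
  3·M_0 + 8·M_1 + 1·M_2 = 6(Δ_1 - Δ_0) = 106
  1·M_1 + 4·M_2 + 1·M_3 = 6(Δ_2 - Δ_1) = -138
Natural end conditions: M_0 = M_3 = 0.
Solving: M_0 = 0, M_1 = 562/31, M_2 = -1210/31, M_3 = 0.
On [0, 3], p(x) = 6 - 1184/93·x + 0·x² + 281/279·x³.
With x = 1: p(1) = -1597/279.

-5.7240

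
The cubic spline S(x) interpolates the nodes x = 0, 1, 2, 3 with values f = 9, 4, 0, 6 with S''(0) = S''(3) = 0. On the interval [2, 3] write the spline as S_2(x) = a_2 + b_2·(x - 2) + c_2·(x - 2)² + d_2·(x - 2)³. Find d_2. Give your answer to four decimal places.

Let M_i = S''(x_i). Step sizes h_i = 1, 1, 1; slopes of the chords Δ_i = (y_(i+1) - y_i)/h_i = -5, -4, 6.
  1·M_0 + 4·M_1 + 1·M_2 = 6(Δ_1 - Δ_0) = 6
  1·M_1 + 4·M_2 + 1·M_3 = 6(Δ_2 - Δ_1) = 60
Natural end conditions: M_0 = M_3 = 0.
Solving: M_0 = 0, M_1 = -12/5, M_2 = 78/5, M_3 = 0.
On [2, 3], with S_2(x) = a_2 + b_2·(x - 2) + c_2·(x - 2)² + d_2·(x - 2)³: c_2 = M_2/2 = 39/5, d_2 = (M_3 - M_2)/(6h_2) = -13/5, b_2 = Δ_2 - h_2(2M_2 + M_3)/6 = 4/5.

-2.6000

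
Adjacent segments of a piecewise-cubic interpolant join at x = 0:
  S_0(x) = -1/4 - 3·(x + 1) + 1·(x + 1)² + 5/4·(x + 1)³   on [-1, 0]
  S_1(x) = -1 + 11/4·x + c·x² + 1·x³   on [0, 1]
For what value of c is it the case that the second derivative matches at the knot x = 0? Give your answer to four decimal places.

4.7500

S_0''(x) = 2 + 15/2·(x + 1), so S_0''(0) = 19/2. On the right, S_1''(0) = 2c, so c = 19/4.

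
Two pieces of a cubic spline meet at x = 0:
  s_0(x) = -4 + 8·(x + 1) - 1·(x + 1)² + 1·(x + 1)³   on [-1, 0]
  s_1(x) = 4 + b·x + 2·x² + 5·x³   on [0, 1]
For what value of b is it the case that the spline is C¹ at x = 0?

9

s_0'(x) = 8 - 2·(x + 1) + 3·(x + 1)², so s_0'(0) = 9. On the right, s_1'(0) = b, so b = 9.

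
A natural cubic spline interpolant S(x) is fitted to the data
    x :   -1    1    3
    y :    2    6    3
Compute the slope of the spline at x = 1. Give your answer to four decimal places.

0.2500

With σ_i denoting the second derivative at x_i, h_i = 2, 2, and Δ_i = (y_(i+1) − y_i)/h_i = 2, -3/2:
  2·σ_0 + 8·σ_1 + 2·σ_2 = 6(Δ_1 - Δ_0) = -21
Natural end conditions: σ_0 = σ_2 = 0.
Solving the tridiagonal system: σ_0 = 0, σ_1 = -21/8, σ_2 = 0.
On [1, 3], S'(x) = b_1 + 2c_1·(x - 1) + 3d_1·(x - 1)² with b_1 = Δ_1 - h_1(2σ_1 + σ_2)/6 = 1/4, c_1 = σ_1/2 = -21/16, d_1 = (σ_2 - σ_1)/(6h_1) = 7/32. So S'(1) = 1/4.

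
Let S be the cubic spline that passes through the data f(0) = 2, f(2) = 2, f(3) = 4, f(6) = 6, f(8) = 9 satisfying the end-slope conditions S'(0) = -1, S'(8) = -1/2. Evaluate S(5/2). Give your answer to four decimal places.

Put M_i = S'' at the i-th knot. Here h = (2, 1, 3, 2) and Δ = (0, 2, 2/3, 3/2), so the interior equations h_(i-1)·M_(i-1) + 2(h_(i-1)+h_i)·M_i + h_i·M_(i+1) = 6(Δ_i − Δ_(i-1)) read
  2·M_0 + 6·M_1 + 1·M_2 = 6(Δ_1 - Δ_0) = 12
  1·M_1 + 8·M_2 + 3·M_3 = 6(Δ_2 - Δ_1) = -8
  3·M_2 + 10·M_3 + 2·M_4 = 6(Δ_3 - Δ_2) = 5
Clamped end conditions give two more equations: 2h_0·M_0 + h_0·M_1 = 6(Δ_0 - S'(0)) = 6 and h_3·M_3 + 2h_3·M_4 = 6(S'(8) - Δ_3) = -12.
Forward elimination and back-substitution give M_0 = 41/102, M_1 = 112/51, M_2 = -101/51, M_3 = 32/17, M_4 = -67/17.
On [2, 3], S(x) = 2 + 163/102·(x - 2) + 56/51·(x - 2)² - 71/102·(x - 2)³.
With (x - 2) = 1/2: S(5/2) = 2437/816.

2.9865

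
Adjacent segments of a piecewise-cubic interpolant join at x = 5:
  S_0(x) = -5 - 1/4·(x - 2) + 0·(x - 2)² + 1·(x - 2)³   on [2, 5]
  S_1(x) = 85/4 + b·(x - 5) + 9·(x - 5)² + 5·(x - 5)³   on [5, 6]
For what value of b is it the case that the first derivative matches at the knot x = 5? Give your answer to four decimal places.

S_0'(x) = -1/4 + 0·(x - 2) + 3·(x - 2)², so S_0'(5) = 107/4. On the right, S_1'(5) = b, so b = 107/4.

26.7500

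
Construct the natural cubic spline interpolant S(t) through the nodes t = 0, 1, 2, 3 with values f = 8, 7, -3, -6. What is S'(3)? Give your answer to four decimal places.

-0.5333

Put M_i = S'' at the i-th knot. Here h = (1, 1, 1) and Δ = (-1, -10, -3), so the interior equations h_(i-1)·M_(i-1) + 2(h_(i-1)+h_i)·M_i + h_i·M_(i+1) = 6(Δ_i − Δ_(i-1)) read
  1·M_0 + 4·M_1 + 1·M_2 = 6(Δ_1 - Δ_0) = -54
  1·M_1 + 4·M_2 + 1·M_3 = 6(Δ_2 - Δ_1) = 42
Natural end conditions: M_0 = M_3 = 0.
Hence M_0 = 0, M_1 = -86/5, M_2 = 74/5, M_3 = 0.
On [2, 3], S'(t) = b_2 + 2c_2·(t - 2) + 3d_2·(t - 2)² with b_2 = Δ_2 - h_2(2M_2 + M_3)/6 = -119/15, c_2 = M_2/2 = 37/5, d_2 = (M_3 - M_2)/(6h_2) = -37/15. So S'(3) = -8/15.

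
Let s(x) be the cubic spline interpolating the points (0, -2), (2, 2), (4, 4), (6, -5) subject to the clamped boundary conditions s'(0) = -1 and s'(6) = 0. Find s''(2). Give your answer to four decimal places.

Put σ_i = s'' at the i-th knot. Here h = (2, 2, 2) and Δ = (2, 1, -9/2), so the interior equations h_(i-1)·σ_(i-1) + 2(h_(i-1)+h_i)·σ_i + h_i·σ_(i+1) = 6(Δ_i − Δ_(i-1)) read
  2·σ_0 + 8·σ_1 + 2·σ_2 = 6(Δ_1 - Δ_0) = -6
  2·σ_1 + 8·σ_2 + 2·σ_3 = 6(Δ_2 - Δ_1) = -33
Clamped end conditions give two more equations: 2h_0·σ_0 + h_0·σ_1 = 6(Δ_0 - s'(0)) = 18 and h_2·σ_2 + 2h_2·σ_3 = 6(s'(6) - Δ_2) = 27.
Solving: σ_0 = 139/30, σ_1 = -4/15, σ_2 = -197/30, σ_3 = 301/30.

-0.2667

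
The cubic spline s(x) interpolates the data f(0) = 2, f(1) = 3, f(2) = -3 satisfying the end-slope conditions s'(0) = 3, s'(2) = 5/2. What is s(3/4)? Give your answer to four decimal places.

Let σ_i = s''(x_i). Step sizes h_i = 1, 1; slopes of the chords Δ_i = (y_(i+1) - y_i)/h_i = 1, -6.
  1·σ_0 + 4·σ_1 + 1·σ_2 = 6(Δ_1 - Δ_0) = -42
Clamped end conditions give two more equations: 2h_0·σ_0 + h_0·σ_1 = 6(Δ_0 - s'(0)) = -12 and h_1·σ_1 + 2h_1·σ_2 = 6(s'(2) - Δ_1) = 51.
Solving the tridiagonal system: σ_0 = 17/4, σ_1 = -41/2, σ_2 = 143/4.
On [0, 1], s(x) = 2 + 3·x + 17/8·x² - 33/8·x³.
With x = 3/4: s(3/4) = 1897/512.

3.7051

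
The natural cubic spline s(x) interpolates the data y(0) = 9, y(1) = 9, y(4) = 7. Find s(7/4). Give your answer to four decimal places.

8.7461

Put M_i = s'' at the i-th knot. Here h = (1, 3) and Δ = (0, -2/3), so the interior equations h_(i-1)·M_(i-1) + 2(h_(i-1)+h_i)·M_i + h_i·M_(i+1) = 6(Δ_i − Δ_(i-1)) read
  1·M_0 + 8·M_1 + 3·M_2 = 6(Δ_1 - Δ_0) = -4
Natural end conditions: M_0 = M_2 = 0.
Forward elimination and back-substitution give M_0 = 0, M_1 = -1/2, M_2 = 0.
On [1, 4], s(x) = 9 - 1/6·(x - 1) - 1/4·(x - 1)² + 1/36·(x - 1)³.
With (x - 1) = 3/4: s(7/4) = 2239/256.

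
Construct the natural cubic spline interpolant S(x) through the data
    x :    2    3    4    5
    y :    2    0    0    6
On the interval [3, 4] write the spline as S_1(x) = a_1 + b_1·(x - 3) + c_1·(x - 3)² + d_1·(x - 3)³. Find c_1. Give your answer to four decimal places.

0.4000

With M_i denoting the second derivative at x_i, h_i = 1, 1, 1, and Δ_i = (y_(i+1) − y_i)/h_i = -2, 0, 6:
  1·M_0 + 4·M_1 + 1·M_2 = 6(Δ_1 - Δ_0) = 12
  1·M_1 + 4·M_2 + 1·M_3 = 6(Δ_2 - Δ_1) = 36
Natural end conditions: M_0 = M_3 = 0.
Solving the tridiagonal system: M_0 = 0, M_1 = 4/5, M_2 = 44/5, M_3 = 0.
On [3, 4], with S_1(x) = a_1 + b_1·(x - 3) + c_1·(x - 3)² + d_1·(x - 3)³: c_1 = M_1/2 = 2/5, d_1 = (M_2 - M_1)/(6h_1) = 4/3, b_1 = Δ_1 - h_1(2M_1 + M_2)/6 = -26/15.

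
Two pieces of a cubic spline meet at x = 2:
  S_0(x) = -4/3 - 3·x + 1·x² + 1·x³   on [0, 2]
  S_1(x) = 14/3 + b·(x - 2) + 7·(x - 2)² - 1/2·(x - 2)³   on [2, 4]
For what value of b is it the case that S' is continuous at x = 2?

S_0'(x) = -3 + 2·x + 3·x², so S_0'(2) = 13. On the right, S_1'(2) = b, so b = 13.

13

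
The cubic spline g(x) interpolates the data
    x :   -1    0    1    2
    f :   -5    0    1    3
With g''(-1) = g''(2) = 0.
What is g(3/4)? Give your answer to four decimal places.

With σ_i denoting the second derivative at x_i, h_i = 1, 1, 1, and Δ_i = (y_(i+1) − y_i)/h_i = 5, 1, 2:
  1·σ_0 + 4·σ_1 + 1·σ_2 = 6(Δ_1 - Δ_0) = -24
  1·σ_1 + 4·σ_2 + 1·σ_3 = 6(Δ_2 - Δ_1) = 6
Natural end conditions: σ_0 = σ_3 = 0.
Solving: σ_0 = 0, σ_1 = -34/5, σ_2 = 16/5, σ_3 = 0.
On [0, 1], g(x) = 0 + 41/15·x - 17/5·x² + 5/3·x³.
With x = 3/4: g(3/4) = 269/320.

0.8406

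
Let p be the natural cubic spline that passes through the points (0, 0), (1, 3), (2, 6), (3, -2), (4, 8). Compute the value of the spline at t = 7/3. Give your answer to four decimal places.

Write m_i for p''(x_i). With h_i = 1, 1, 1, 1 and divided differences Δ_i = 3, 3, -8, 10, the continuity of p' gives the tridiagonal system
  1·m_0 + 4·m_1 + 1·m_2 = 6(Δ_1 - Δ_0) = 0
  1·m_1 + 4·m_2 + 1·m_3 = 6(Δ_2 - Δ_1) = -66
  1·m_2 + 4·m_3 + 1·m_4 = 6(Δ_3 - Δ_2) = 108
Natural end conditions: m_0 = m_4 = 0.
Solving the tridiagonal system: m_0 = 0, m_1 = 93/14, m_2 = -186/7, m_3 = 471/14, m_4 = 0.
On [2, 3], p(t) = 6 - 19/4·(t - 2) - 93/7·(t - 2)² + 281/28·(t - 2)³.
With (t - 2) = 1/3: p(7/3) = 626/189.

3.3122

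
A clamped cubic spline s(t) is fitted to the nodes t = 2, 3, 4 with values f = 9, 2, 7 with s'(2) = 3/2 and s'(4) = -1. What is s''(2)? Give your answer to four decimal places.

-44.7500

With M_i denoting the second derivative at x_i, h_i = 1, 1, and Δ_i = (y_(i+1) − y_i)/h_i = -7, 5:
  1·M_0 + 4·M_1 + 1·M_2 = 6(Δ_1 - Δ_0) = 72
Clamped end conditions give two more equations: 2h_0·M_0 + h_0·M_1 = 6(Δ_0 - s'(2)) = -51 and h_1·M_1 + 2h_1·M_2 = 6(s'(4) - Δ_1) = -36.
Solving: M_0 = -179/4, M_1 = 77/2, M_2 = -149/4.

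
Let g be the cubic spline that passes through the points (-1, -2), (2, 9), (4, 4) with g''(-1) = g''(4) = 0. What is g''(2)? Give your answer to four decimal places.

-3.7000

With M_i denoting the second derivative at x_i, h_i = 3, 2, and Δ_i = (y_(i+1) − y_i)/h_i = 11/3, -5/2:
  3·M_0 + 10·M_1 + 2·M_2 = 6(Δ_1 - Δ_0) = -37
Natural end conditions: M_0 = M_2 = 0.
Hence M_0 = 0, M_1 = -37/10, M_2 = 0.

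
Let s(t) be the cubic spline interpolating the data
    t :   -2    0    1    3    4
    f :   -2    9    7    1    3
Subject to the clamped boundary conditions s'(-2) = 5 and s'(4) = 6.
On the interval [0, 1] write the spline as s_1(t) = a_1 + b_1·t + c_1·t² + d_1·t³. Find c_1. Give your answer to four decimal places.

Put σ_i = s'' at the i-th knot. Here h = (2, 1, 2, 1) and Δ = (11/2, -2, -3, 2), so the interior equations h_(i-1)·σ_(i-1) + 2(h_(i-1)+h_i)·σ_i + h_i·σ_(i+1) = 6(Δ_i − Δ_(i-1)) read
  2·σ_0 + 6·σ_1 + 1·σ_2 = 6(Δ_1 - Δ_0) = -45
  1·σ_1 + 6·σ_2 + 2·σ_3 = 6(Δ_2 - Δ_1) = -6
  2·σ_2 + 6·σ_3 + 1·σ_4 = 6(Δ_3 - Δ_2) = 30
Clamped end conditions give two more equations: 2h_0·σ_0 + h_0·σ_1 = 6(Δ_0 - s'(-2)) = 3 and h_3·σ_3 + 2h_3·σ_4 = 6(s'(4) - Δ_3) = 24.
Hence σ_0 = 1985/372, σ_1 = -853/93, σ_2 = -119/186, σ_3 = 326/93, σ_4 = 953/93.
On [0, 1], with s_1(t) = a_1 + b_1·t + c_1·t² + d_1·t³: c_1 = σ_1/2 = -853/186, d_1 = (σ_2 - σ_1)/(6h_1) = 529/372, b_1 = Δ_1 - h_1(2σ_1 + σ_2)/6 = 433/372.

-4.5860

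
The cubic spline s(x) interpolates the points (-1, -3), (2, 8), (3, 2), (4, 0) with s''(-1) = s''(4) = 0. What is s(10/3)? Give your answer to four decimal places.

0.8355

Write M_i for s''(x_i). With h_i = 3, 1, 1 and divided differences Δ_i = 11/3, -6, -2, the continuity of s' gives the tridiagonal system
  3·M_0 + 8·M_1 + 1·M_2 = 6(Δ_1 - Δ_0) = -58
  1·M_1 + 4·M_2 + 1·M_3 = 6(Δ_2 - Δ_1) = 24
Natural end conditions: M_0 = M_3 = 0.
Solving the tridiagonal system: M_0 = 0, M_1 = -256/31, M_2 = 250/31, M_3 = 0.
On [3, 4], s(x) = 2 - 436/93·(x - 3) + 125/31·(x - 3)² - 125/93·(x - 3)³.
With (x - 3) = 1/3: s(10/3) = 2098/2511.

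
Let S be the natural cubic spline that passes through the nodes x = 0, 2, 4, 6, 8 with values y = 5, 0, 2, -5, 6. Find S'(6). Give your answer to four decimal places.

Put σ_i = S'' at the i-th knot. Here h = (2, 2, 2, 2) and Δ = (-5/2, 1, -7/2, 11/2), so the interior equations h_(i-1)·σ_(i-1) + 2(h_(i-1)+h_i)·σ_i + h_i·σ_(i+1) = 6(Δ_i − Δ_(i-1)) read
  2·σ_0 + 8·σ_1 + 2·σ_2 = 6(Δ_1 - Δ_0) = 21
  2·σ_1 + 8·σ_2 + 2·σ_3 = 6(Δ_2 - Δ_1) = -27
  2·σ_2 + 8·σ_3 + 2·σ_4 = 6(Δ_3 - Δ_2) = 54
Natural end conditions: σ_0 = σ_4 = 0.
Solving: σ_0 = 0, σ_1 = 477/112, σ_2 = -183/28, σ_3 = 939/112, σ_4 = 0.
On [6, 8], S'(x) = b_3 + 2c_3·(x - 6) + 3d_3·(x - 6)² with b_3 = Δ_3 - h_3(2σ_3 + σ_4)/6 = -5/56, c_3 = σ_3/2 = 939/224, d_3 = (σ_4 - σ_3)/(6h_3) = -313/448. So S'(6) = -5/56.

-0.0893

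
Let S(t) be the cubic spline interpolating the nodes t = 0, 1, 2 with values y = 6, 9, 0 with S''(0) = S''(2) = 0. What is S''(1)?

-18

Write m_i for S''(x_i). With h_i = 1, 1 and divided differences Δ_i = 3, -9, the continuity of S' gives the tridiagonal system
  1·m_0 + 4·m_1 + 1·m_2 = 6(Δ_1 - Δ_0) = -72
Natural end conditions: m_0 = m_2 = 0.
Solving the tridiagonal system: m_0 = 0, m_1 = -18, m_2 = 0.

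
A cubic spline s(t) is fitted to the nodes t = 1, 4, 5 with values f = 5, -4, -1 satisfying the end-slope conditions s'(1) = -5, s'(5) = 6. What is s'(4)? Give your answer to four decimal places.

0.6250

Let M_i = s''(x_i). Step sizes h_i = 3, 1; slopes of the chords Δ_i = (y_(i+1) - y_i)/h_i = -3, 3.
  3·M_0 + 8·M_1 + 1·M_2 = 6(Δ_1 - Δ_0) = 36
Clamped end conditions give two more equations: 2h_0·M_0 + h_0·M_1 = 6(Δ_0 - s'(1)) = 12 and h_1·M_1 + 2h_1·M_2 = 6(s'(5) - Δ_1) = 18.
Solving: M_0 = 1/4, M_1 = 7/2, M_2 = 29/4.
On [4, 5], s'(t) = b_1 + 2c_1·(t - 4) + 3d_1·(t - 4)² with b_1 = Δ_1 - h_1(2M_1 + M_2)/6 = 5/8, c_1 = M_1/2 = 7/4, d_1 = (M_2 - M_1)/(6h_1) = 5/8. So s'(4) = 5/8.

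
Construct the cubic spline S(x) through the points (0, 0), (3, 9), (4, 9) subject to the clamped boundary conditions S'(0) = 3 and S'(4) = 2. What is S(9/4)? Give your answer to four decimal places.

8.0156

Let M_i = S''(x_i). Step sizes h_i = 3, 1; slopes of the chords Δ_i = (y_(i+1) - y_i)/h_i = 3, 0.
  3·M_0 + 8·M_1 + 1·M_2 = 6(Δ_1 - Δ_0) = -18
Clamped end conditions give two more equations: 2h_0·M_0 + h_0·M_1 = 6(Δ_0 - S'(0)) = 0 and h_1·M_1 + 2h_1·M_2 = 6(S'(4) - Δ_1) = 12.
Hence M_0 = 2, M_1 = -4, M_2 = 8.
On [0, 3], S(x) = 0 + 3·x + 1·x² - 1/3·x³.
With x = 9/4: S(9/4) = 513/64.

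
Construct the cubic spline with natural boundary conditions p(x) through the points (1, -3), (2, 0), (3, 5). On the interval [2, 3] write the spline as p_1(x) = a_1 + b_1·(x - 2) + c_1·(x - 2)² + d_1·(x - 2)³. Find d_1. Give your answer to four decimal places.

-0.5000

Write M_i for p''(x_i). With h_i = 1, 1 and divided differences Δ_i = 3, 5, the continuity of p' gives the tridiagonal system
  1·M_0 + 4·M_1 + 1·M_2 = 6(Δ_1 - Δ_0) = 12
Natural end conditions: M_0 = M_2 = 0.
Forward elimination and back-substitution give M_0 = 0, M_1 = 3, M_2 = 0.
On [2, 3], with p_1(x) = a_1 + b_1·(x - 2) + c_1·(x - 2)² + d_1·(x - 2)³: c_1 = M_1/2 = 3/2, d_1 = (M_2 - M_1)/(6h_1) = -1/2, b_1 = Δ_1 - h_1(2M_1 + M_2)/6 = 4.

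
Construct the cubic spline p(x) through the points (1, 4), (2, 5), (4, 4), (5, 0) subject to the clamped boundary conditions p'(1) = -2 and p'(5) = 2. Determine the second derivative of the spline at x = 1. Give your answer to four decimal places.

With M_i denoting the second derivative at x_i, h_i = 1, 2, 1, and Δ_i = (y_(i+1) − y_i)/h_i = 1, -1/2, -4:
  1·M_0 + 6·M_1 + 2·M_2 = 6(Δ_1 - Δ_0) = -9
  2·M_1 + 6·M_2 + 1·M_3 = 6(Δ_2 - Δ_1) = -21
Clamped end conditions give two more equations: 2h_0·M_0 + h_0·M_1 = 6(Δ_0 - p'(1)) = 18 and h_2·M_2 + 2h_2·M_3 = 6(p'(5) - Δ_2) = 36.
Hence M_0 = 47/5, M_1 = -4/5, M_2 = -34/5, M_3 = 107/5.

9.4000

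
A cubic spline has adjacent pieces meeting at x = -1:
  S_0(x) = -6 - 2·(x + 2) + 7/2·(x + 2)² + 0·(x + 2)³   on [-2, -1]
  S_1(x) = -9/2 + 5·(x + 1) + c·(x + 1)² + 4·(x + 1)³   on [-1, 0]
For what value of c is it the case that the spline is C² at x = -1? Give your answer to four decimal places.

3.5000

S_0''(x) = 7 + 0·(x + 2), so S_0''(-1) = 7. On the right, S_1''(-1) = 2c, so c = 7/2.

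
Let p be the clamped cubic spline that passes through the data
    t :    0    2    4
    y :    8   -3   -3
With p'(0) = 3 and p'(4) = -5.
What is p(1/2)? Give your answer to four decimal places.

Write m_i for p''(x_i). With h_i = 2, 2 and divided differences Δ_i = -11/2, 0, the continuity of p' gives the tridiagonal system
  2·m_0 + 8·m_1 + 2·m_2 = 6(Δ_1 - Δ_0) = 33
Clamped end conditions give two more equations: 2h_0·m_0 + h_0·m_1 = 6(Δ_0 - p'(0)) = -51 and h_1·m_1 + 2h_1·m_2 = 6(p'(4) - Δ_1) = -30.
Forward elimination and back-substitution give m_0 = -151/8, m_1 = 49/4, m_2 = -109/8.
On [0, 2], p(t) = 8 + 3·t - 151/16·t² + 83/32·t³.
With t = 1/2: p(1/2) = 1911/256.

7.4648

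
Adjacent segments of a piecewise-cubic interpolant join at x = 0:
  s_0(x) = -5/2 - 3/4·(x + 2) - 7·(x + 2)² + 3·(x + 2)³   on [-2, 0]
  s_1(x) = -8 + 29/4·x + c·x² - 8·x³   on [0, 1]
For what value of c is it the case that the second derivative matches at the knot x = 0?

11

s_0''(x) = -14 + 18·(x + 2), so s_0''(0) = 22. On the right, s_1''(0) = 2c, so c = 11.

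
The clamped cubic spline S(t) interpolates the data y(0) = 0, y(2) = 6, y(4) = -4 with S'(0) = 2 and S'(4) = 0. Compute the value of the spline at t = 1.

Put m_i = S'' at the i-th knot. Here h = (2, 2) and Δ = (3, -5), so the interior equations h_(i-1)·m_(i-1) + 2(h_(i-1)+h_i)·m_i + h_i·m_(i+1) = 6(Δ_i − Δ_(i-1)) read
  2·m_0 + 8·m_1 + 2·m_2 = 6(Δ_1 - Δ_0) = -48
Clamped end conditions give two more equations: 2h_0·m_0 + h_0·m_1 = 6(Δ_0 - S'(0)) = 6 and h_1·m_1 + 2h_1·m_2 = 6(S'(4) - Δ_1) = 30.
Solving the tridiagonal system: m_0 = 7, m_1 = -11, m_2 = 13.
On [0, 2], S(t) = 0 + 2·t + 7/2·t² - 3/2·t³.
With t = 1: S(1) = 4.

4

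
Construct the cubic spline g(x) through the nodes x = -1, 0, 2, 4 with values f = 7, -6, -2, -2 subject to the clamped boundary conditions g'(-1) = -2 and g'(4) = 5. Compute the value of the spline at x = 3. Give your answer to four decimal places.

-2.4457

Write σ_i for g''(x_i). With h_i = 1, 2, 2 and divided differences Δ_i = -13, 2, 0, the continuity of g' gives the tridiagonal system
  1·σ_0 + 6·σ_1 + 2·σ_2 = 6(Δ_1 - Δ_0) = 90
  2·σ_1 + 8·σ_2 + 2·σ_3 = 6(Δ_2 - Δ_1) = -12
Clamped end conditions give two more equations: 2h_0·σ_0 + h_0·σ_1 = 6(Δ_0 - g'(-1)) = -66 and h_2·σ_2 + 2h_2·σ_3 = 6(g'(4) - Δ_2) = 30.
Forward elimination and back-substitution give σ_0 = -1064/23, σ_1 = 610/23, σ_2 = -263/23, σ_3 = 304/23.
On [2, 4], g(x) = -2 + 74/23·(x - 2) - 263/46·(x - 2)² + 189/92·(x - 2)³.
With (x - 2) = 1: g(3) = -225/92.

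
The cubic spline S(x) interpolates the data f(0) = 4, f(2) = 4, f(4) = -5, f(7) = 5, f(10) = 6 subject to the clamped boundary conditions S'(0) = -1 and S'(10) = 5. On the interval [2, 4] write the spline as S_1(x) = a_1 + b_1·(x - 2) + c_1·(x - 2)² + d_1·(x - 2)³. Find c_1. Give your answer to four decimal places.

-3.2214

Let σ_i = S''(x_i). Step sizes h_i = 2, 2, 3, 3; slopes of the chords Δ_i = (y_(i+1) - y_i)/h_i = 0, -9/2, 10/3, 1/3.
  2·σ_0 + 8·σ_1 + 2·σ_2 = 6(Δ_1 - Δ_0) = -27
  2·σ_1 + 10·σ_2 + 3·σ_3 = 6(Δ_2 - Δ_1) = 47
  3·σ_2 + 12·σ_3 + 3·σ_4 = 6(Δ_3 - Δ_2) = -18
Clamped end conditions give two more equations: 2h_0·σ_0 + h_0·σ_1 = 6(Δ_0 - S'(0)) = 6 and h_3·σ_3 + 2h_3·σ_4 = 6(S'(10) - Δ_3) = 28.
Solving the tridiagonal system: σ_0 = 661/140, σ_1 = -451/70, σ_2 = 151/20, σ_3 = -1093/210, σ_4 = 3053/420.
On [2, 4], with S_1(x) = a_1 + b_1·(x - 2) + c_1·(x - 2)² + d_1·(x - 2)³: c_1 = σ_1/2 = -451/140, d_1 = (σ_2 - σ_1)/(6h_1) = 653/560, b_1 = Δ_1 - h_1(2σ_1 + σ_2)/6 = -381/140.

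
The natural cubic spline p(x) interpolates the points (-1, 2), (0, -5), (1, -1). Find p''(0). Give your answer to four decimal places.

Put M_i = p'' at the i-th knot. Here h = (1, 1) and Δ = (-7, 4), so the interior equations h_(i-1)·M_(i-1) + 2(h_(i-1)+h_i)·M_i + h_i·M_(i+1) = 6(Δ_i − Δ_(i-1)) read
  1·M_0 + 4·M_1 + 1·M_2 = 6(Δ_1 - Δ_0) = 66
Natural end conditions: M_0 = M_2 = 0.
Solving: M_0 = 0, M_1 = 33/2, M_2 = 0.

16.5000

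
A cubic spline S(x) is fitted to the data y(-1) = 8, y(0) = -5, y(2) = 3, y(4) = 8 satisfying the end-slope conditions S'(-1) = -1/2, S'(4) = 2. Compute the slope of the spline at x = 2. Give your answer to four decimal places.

7.3913

Let M_i = S''(x_i). Step sizes h_i = 1, 2, 2; slopes of the chords Δ_i = (y_(i+1) - y_i)/h_i = -13, 4, 5/2.
  1·M_0 + 6·M_1 + 2·M_2 = 6(Δ_1 - Δ_0) = 102
  2·M_1 + 8·M_2 + 2·M_3 = 6(Δ_2 - Δ_1) = -9
Clamped end conditions give two more equations: 2h_0·M_0 + h_0·M_1 = 6(Δ_0 - S'(-1)) = -75 and h_2·M_2 + 2h_2·M_3 = 6(S'(4) - Δ_2) = -3.
Hence M_0 = -1193/23, M_1 = 661/23, M_2 = -427/46, M_3 = 179/46.
On [2, 4], S'(x) = b_2 + 2c_2·(x - 2) + 3d_2·(x - 2)² with b_2 = Δ_2 - h_2(2M_2 + M_3)/6 = 170/23, c_2 = M_2/2 = -427/92, d_2 = (M_3 - M_2)/(6h_2) = 101/92. So S'(2) = 170/23.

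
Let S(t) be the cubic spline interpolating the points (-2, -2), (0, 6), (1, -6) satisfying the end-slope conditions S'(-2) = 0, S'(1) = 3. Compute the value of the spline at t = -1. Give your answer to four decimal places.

Let M_i = S''(x_i). Step sizes h_i = 2, 1; slopes of the chords Δ_i = (y_(i+1) - y_i)/h_i = 4, -12.
  2·M_0 + 6·M_1 + 1·M_2 = 6(Δ_1 - Δ_0) = -96
Clamped end conditions give two more equations: 2h_0·M_0 + h_0·M_1 = 6(Δ_0 - S'(-2)) = 24 and h_1·M_1 + 2h_1·M_2 = 6(S'(1) - Δ_1) = 90.
Forward elimination and back-substitution give M_0 = 23, M_1 = -34, M_2 = 62.
On [-2, 0], S(t) = -2 + 0·(t + 2) + 23/2·(t + 2)² - 19/4·(t + 2)³.
With (t + 2) = 1: S(-1) = 19/4.

4.7500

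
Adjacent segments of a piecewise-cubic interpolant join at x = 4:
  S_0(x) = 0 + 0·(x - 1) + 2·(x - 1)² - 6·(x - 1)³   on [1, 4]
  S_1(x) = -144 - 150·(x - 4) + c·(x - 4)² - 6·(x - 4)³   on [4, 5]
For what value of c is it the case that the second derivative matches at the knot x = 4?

-52

S_0''(x) = 4 - 36·(x - 1), so S_0''(4) = -104. On the right, S_1''(4) = 2c, so c = -52.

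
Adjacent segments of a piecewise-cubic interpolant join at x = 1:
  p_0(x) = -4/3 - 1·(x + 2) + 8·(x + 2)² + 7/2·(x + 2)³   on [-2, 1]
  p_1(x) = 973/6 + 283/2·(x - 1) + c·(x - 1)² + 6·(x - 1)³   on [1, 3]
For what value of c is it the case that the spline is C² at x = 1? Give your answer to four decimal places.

p_0''(x) = 16 + 21·(x + 2), so p_0''(1) = 79. On the right, p_1''(1) = 2c, so c = 79/2.

39.5000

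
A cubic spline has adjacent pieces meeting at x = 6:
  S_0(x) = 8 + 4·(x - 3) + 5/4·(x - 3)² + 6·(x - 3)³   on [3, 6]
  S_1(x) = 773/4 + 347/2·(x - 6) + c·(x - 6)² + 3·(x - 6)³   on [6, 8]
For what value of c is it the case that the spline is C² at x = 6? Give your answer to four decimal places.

S_0''(x) = 5/2 + 36·(x - 3), so S_0''(6) = 221/2. On the right, S_1''(6) = 2c, so c = 221/4.

55.2500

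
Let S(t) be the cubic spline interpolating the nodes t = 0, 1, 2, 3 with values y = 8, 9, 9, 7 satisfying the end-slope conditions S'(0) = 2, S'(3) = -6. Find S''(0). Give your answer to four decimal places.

Let M_i = S''(x_i). Step sizes h_i = 1, 1, 1; slopes of the chords Δ_i = (y_(i+1) - y_i)/h_i = 1, 0, -2.
  1·M_0 + 4·M_1 + 1·M_2 = 6(Δ_1 - Δ_0) = -6
  1·M_1 + 4·M_2 + 1·M_3 = 6(Δ_2 - Δ_1) = -12
Clamped end conditions give two more equations: 2h_0·M_0 + h_0·M_1 = 6(Δ_0 - S'(0)) = -6 and h_2·M_2 + 2h_2·M_3 = 6(S'(3) - Δ_2) = -24.
Solving: M_0 = -38/15, M_1 = -14/15, M_2 = 4/15, M_3 = -182/15.

-2.5333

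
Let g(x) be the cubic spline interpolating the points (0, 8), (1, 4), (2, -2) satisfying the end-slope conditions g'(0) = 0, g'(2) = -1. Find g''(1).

-5

Put σ_i = g'' at the i-th knot. Here h = (1, 1) and Δ = (-4, -6), so the interior equations h_(i-1)·σ_(i-1) + 2(h_(i-1)+h_i)·σ_i + h_i·σ_(i+1) = 6(Δ_i − Δ_(i-1)) read
  1·σ_0 + 4·σ_1 + 1·σ_2 = 6(Δ_1 - Δ_0) = -12
Clamped end conditions give two more equations: 2h_0·σ_0 + h_0·σ_1 = 6(Δ_0 - g'(0)) = -24 and h_1·σ_1 + 2h_1·σ_2 = 6(g'(2) - Δ_1) = 30.
Hence σ_0 = -19/2, σ_1 = -5, σ_2 = 35/2.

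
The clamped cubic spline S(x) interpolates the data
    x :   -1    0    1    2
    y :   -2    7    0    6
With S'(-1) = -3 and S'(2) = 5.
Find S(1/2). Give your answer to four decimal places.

With σ_i denoting the second derivative at x_i, h_i = 1, 1, 1, and Δ_i = (y_(i+1) − y_i)/h_i = 9, -7, 6:
  1·σ_0 + 4·σ_1 + 1·σ_2 = 6(Δ_1 - Δ_0) = -96
  1·σ_1 + 4·σ_2 + 1·σ_3 = 6(Δ_2 - Δ_1) = 78
Clamped end conditions give two more equations: 2h_0·σ_0 + h_0·σ_1 = 6(Δ_0 - S'(-1)) = 72 and h_2·σ_2 + 2h_2·σ_3 = 6(S'(2) - Δ_2) = -6.
Solving the tridiagonal system: σ_0 = 902/15, σ_1 = -724/15, σ_2 = 554/15, σ_3 = -322/15.
On [0, 1], S(x) = 7 + 44/15·x - 362/15·x² + 71/5·x³.
With x = 1/2: S(1/2) = 101/24.

4.2083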